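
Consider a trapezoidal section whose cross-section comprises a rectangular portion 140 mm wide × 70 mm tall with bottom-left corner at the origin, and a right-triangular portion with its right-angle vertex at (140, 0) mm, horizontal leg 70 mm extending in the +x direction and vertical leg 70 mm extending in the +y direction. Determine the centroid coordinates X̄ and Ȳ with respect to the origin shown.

X̄ = 88.67 mm, Ȳ = 32.67 mm

rectangular portion: A = 140 × 70 = 9800.00, centroid at (70.00, 35.00).
triangular portion: A = ½·70·70 = 2450.00, centroid at (163.33, 23.33).
ΣA = 12250.00 mm², ΣAX̄ = 1086166.67 mm³, ΣAȲ = 400166.67 mm³.
X̄ = 1086166.67/12250.00 = 88.67 mm; Ȳ = 400166.67/12250.00 = 32.67 mm.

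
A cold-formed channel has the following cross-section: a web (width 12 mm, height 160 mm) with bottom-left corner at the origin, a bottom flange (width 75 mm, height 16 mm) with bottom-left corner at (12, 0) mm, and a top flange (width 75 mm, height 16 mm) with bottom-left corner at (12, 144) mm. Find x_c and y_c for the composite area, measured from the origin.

x_c = 30.17 mm, y_c = 80.00 mm

Part | A | x̄ᵢ | ȳᵢ | A·x̄ᵢ | A·ȳᵢ
web | 1920.00 | 6.00 | 80.00 | 11520.00 | 153600.00
bottom flange | 1200.00 | 49.50 | 8.00 | 59400.00 | 9600.00
top flange | 1200.00 | 49.50 | 152.00 | 59400.00 | 182400.00
Σ | 4320.00 |  |  | 130320.00 | 345600.00
x_c = 130320.00 / 4320.00 = 30.17 mm
y_c = 345600.00 / 4320.00 = 80.00 mm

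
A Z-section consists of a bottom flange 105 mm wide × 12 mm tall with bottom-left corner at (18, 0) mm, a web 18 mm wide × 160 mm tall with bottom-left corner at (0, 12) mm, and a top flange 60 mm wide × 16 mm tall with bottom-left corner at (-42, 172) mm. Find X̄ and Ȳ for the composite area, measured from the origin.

bottom flange: A = 105 × 12 = 1260.00, centroid at (70.50, 6.00).
web: A = 18 × 160 = 2880.00, centroid at (9.00, 92.00).
top flange: A = 60 × 16 = 960.00, centroid at (-12.00, 180.00).
ΣA = 5100.00 mm², ΣAX̄ = 103230.00 mm³, ΣAȲ = 445320.00 mm³.
X̄ = 103230.00/5100.00 = 20.24 mm; Ȳ = 445320.00/5100.00 = 87.32 mm.

X̄ = 20.24 mm, Ȳ = 87.32 mm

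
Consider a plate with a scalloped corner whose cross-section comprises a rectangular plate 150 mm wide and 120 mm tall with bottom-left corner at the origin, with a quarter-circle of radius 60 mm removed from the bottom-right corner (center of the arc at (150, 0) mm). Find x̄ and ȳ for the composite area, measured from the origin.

Part | A | x̄ᵢ | ȳᵢ | A·x̄ᵢ | A·ȳᵢ
plate | 18000.00 | 75.00 | 60.00 | 1350000.00 | 1080000.00
removed quarter-circle | -2827.43 | 124.54 | 25.46 | -352115.01 | -72000.00
Σ | 15172.57 |  |  | 997884.99 | 1008000.00
x̄ = 997884.99 / 15172.57 = 65.77 mm
ȳ = 1008000.00 / 15172.57 = 66.44 mm

x̄ = 65.77 mm, ȳ = 66.44 mm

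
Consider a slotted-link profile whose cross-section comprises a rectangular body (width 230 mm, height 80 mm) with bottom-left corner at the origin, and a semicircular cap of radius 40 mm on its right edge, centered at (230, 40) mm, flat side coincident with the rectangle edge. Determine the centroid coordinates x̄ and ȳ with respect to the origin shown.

Part | A | x̄ᵢ | ȳᵢ | A·x̄ᵢ | A·ȳᵢ
rectangular body | 18400.00 | 115.00 | 40.00 | 2116000.00 | 736000.00
semicircular end | 2513.27 | 246.98 | 40.00 | 620719.71 | 100530.96
Σ | 20913.27 |  |  | 2736719.71 | 836530.96
x̄ = 2736719.71 / 20913.27 = 130.86 mm
ȳ = 836530.96 / 20913.27 = 40.00 mm

x̄ = 130.86 mm, ȳ = 40.00 mm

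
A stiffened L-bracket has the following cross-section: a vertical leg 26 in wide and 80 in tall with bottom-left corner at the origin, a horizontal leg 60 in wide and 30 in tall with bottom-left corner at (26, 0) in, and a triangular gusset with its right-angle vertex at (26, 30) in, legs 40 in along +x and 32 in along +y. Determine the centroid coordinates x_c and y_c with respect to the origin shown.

x_c = 33.85 in, y_c = 30.14 in

vertical leg: A = 26 × 80 = 2080.00, centroid at (13.00, 40.00).
horizontal leg: A = 60 × 30 = 1800.00, centroid at (56.00, 15.00).
gusset: A = ½·40·32 = 640.00, centroid at (39.33, 40.67).
ΣA = 4520.00 in², ΣAx_c = 153013.33 in³, ΣAy_c = 136226.67 in³.
x_c = 153013.33/4520.00 = 33.85 in; y_c = 136226.67/4520.00 = 30.14 in.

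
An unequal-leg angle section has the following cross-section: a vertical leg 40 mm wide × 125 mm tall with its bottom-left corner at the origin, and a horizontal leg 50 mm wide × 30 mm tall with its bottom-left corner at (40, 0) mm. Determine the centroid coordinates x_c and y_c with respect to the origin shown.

vertical leg: A = 40 × 125 = 5000.00, centroid at (20.00, 62.50).
horizontal leg: A = 50 × 30 = 1500.00, centroid at (65.00, 15.00).
ΣA = 6500.00 mm²
ΣAx_c = (5000.00)(20.00) + (1500.00)(65.00) = 197500.00 mm³
ΣAy_c = (5000.00)(62.50) + (1500.00)(15.00) = 335000.00 mm³
x_c = 197500.00 / 6500.00 = 30.38 mm
y_c = 335000.00 / 6500.00 = 51.54 mm

x_c = 30.38 mm, y_c = 51.54 mm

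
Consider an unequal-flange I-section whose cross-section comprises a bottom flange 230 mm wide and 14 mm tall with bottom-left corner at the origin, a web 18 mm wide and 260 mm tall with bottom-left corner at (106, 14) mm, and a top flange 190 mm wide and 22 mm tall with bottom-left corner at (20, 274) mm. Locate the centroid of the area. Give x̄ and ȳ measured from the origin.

x̄ = 115.00 mm, ȳ = 156.27 mm

Part | A | x̄ᵢ | ȳᵢ | A·x̄ᵢ | A·ȳᵢ
bottom flange | 3220.00 | 115.00 | 7.00 | 370300.00 | 22540.00
web | 4680.00 | 115.00 | 144.00 | 538200.00 | 673920.00
top flange | 4180.00 | 115.00 | 285.00 | 480700.00 | 1191300.00
Σ | 12080.00 |  |  | 1389200.00 | 1887760.00
x̄ = 1389200.00 / 12080.00 = 115.00 mm
ȳ = 1887760.00 / 12080.00 = 156.27 mm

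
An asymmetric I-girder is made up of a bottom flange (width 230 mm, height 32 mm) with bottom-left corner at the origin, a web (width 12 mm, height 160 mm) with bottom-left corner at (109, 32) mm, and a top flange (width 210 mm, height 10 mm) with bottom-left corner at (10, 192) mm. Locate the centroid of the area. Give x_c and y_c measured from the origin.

x_c = 115.00 mm, y_c = 65.60 mm

bottom flange: A = 230 × 32 = 7360.00, centroid at (115.00, 16.00).
web: A = 12 × 160 = 1920.00, centroid at (115.00, 112.00).
top flange: A = 210 × 10 = 2100.00, centroid at (115.00, 197.00).
ΣA = 11380.00 mm², ΣAx_c = 1308700.00 mm³, ΣAy_c = 746500.00 mm³.
x_c = 1308700.00/11380.00 = 115.00 mm; y_c = 746500.00/11380.00 = 65.60 mm.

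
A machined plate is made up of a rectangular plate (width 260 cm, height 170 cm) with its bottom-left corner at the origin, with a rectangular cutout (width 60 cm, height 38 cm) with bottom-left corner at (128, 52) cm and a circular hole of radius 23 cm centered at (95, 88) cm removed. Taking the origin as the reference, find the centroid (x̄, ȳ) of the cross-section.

plate: A = 260 × 170 = 44200.00, centroid at (130.00, 85.00).
hole 1: A = −(60 × 38) = -2280.00, centroid at (158.00, 71.00).
hole 2: A = −π·23² = -1661.90, centroid at (95.00, 88.00).
ΣA = 40258.10 cm²
ΣAx̄ = (44200.00)(130.00) + (-2280.00)(158.00) + (-1661.90)(95.00) = 5227879.26 cm³
ΣAȳ = (44200.00)(85.00) + (-2280.00)(71.00) + (-1661.90)(88.00) = 3448872.58 cm³
x̄ = 5227879.26 / 40258.10 = 129.86 cm
ȳ = 3448872.58 / 40258.10 = 85.67 cm

x̄ = 129.86 cm, ȳ = 85.67 cm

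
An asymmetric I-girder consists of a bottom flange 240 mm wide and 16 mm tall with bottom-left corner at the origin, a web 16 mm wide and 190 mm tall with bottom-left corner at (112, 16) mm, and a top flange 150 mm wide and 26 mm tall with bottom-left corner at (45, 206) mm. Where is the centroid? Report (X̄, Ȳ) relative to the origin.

X̄ = 120.00 mm, Ȳ = 113.38 mm

Part | A | x̄ᵢ | ȳᵢ | A·x̄ᵢ | A·ȳᵢ
bottom flange | 3840.00 | 120.00 | 8.00 | 460800.00 | 30720.00
web | 3040.00 | 120.00 | 111.00 | 364800.00 | 337440.00
top flange | 3900.00 | 120.00 | 219.00 | 468000.00 | 854100.00
Σ | 10780.00 |  |  | 1293600.00 | 1222260.00
X̄ = 1293600.00 / 10780.00 = 120.00 mm
Ȳ = 1222260.00 / 10780.00 = 113.38 mm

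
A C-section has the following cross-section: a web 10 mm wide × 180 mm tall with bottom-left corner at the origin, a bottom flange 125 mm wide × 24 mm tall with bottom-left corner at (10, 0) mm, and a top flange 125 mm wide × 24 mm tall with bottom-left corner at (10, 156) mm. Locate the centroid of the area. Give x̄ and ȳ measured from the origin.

x̄ = 56.92 mm, ȳ = 90.00 mm

Part | A | x̄ᵢ | ȳᵢ | A·x̄ᵢ | A·ȳᵢ
web | 1800.00 | 5.00 | 90.00 | 9000.00 | 162000.00
bottom flange | 3000.00 | 72.50 | 12.00 | 217500.00 | 36000.00
top flange | 3000.00 | 72.50 | 168.00 | 217500.00 | 504000.00
Σ | 7800.00 |  |  | 444000.00 | 702000.00
x̄ = 444000.00 / 7800.00 = 56.92 mm
ȳ = 702000.00 / 7800.00 = 90.00 mm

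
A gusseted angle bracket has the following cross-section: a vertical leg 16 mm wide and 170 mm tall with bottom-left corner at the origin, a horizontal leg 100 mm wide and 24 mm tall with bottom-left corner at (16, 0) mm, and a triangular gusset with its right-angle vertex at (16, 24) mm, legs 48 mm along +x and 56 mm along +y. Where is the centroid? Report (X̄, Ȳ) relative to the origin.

X̄ = 34.52 mm, Ȳ = 49.09 mm

vertical leg: A = 16 × 170 = 2720.00, centroid at (8.00, 85.00).
horizontal leg: A = 100 × 24 = 2400.00, centroid at (66.00, 12.00).
gusset: A = ½·48·56 = 1344.00, centroid at (32.00, 42.67).
ΣA = 6464.00 mm²
ΣAX̄ = (2720.00)(8.00) + (2400.00)(66.00) + (1344.00)(32.00) = 223168.00 mm³
ΣAȲ = (2720.00)(85.00) + (2400.00)(12.00) + (1344.00)(42.67) = 317344.00 mm³
X̄ = 223168.00 / 6464.00 = 34.52 mm
Ȳ = 317344.00 / 6464.00 = 49.09 mm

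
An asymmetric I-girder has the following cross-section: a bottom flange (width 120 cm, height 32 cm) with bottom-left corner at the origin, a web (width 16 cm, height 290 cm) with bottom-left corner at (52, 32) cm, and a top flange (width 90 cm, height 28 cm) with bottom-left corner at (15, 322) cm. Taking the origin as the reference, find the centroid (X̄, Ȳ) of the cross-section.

Part | A | x̄ᵢ | ȳᵢ | A·x̄ᵢ | A·ȳᵢ
bottom flange | 3840.00 | 60.00 | 16.00 | 230400.00 | 61440.00
web | 4640.00 | 60.00 | 177.00 | 278400.00 | 821280.00
top flange | 2520.00 | 60.00 | 336.00 | 151200.00 | 846720.00
Σ | 11000.00 |  |  | 660000.00 | 1729440.00
X̄ = 660000.00 / 11000.00 = 60.00 cm
Ȳ = 1729440.00 / 11000.00 = 157.22 cm

X̄ = 60.00 cm, Ȳ = 157.22 cm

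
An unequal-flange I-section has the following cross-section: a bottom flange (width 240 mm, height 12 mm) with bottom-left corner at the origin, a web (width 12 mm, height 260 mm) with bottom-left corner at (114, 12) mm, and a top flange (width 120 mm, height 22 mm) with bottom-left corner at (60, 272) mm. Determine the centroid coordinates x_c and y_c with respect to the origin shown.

Part | A | x̄ᵢ | ȳᵢ | A·x̄ᵢ | A·ȳᵢ
bottom flange | 2880.00 | 120.00 | 6.00 | 345600.00 | 17280.00
web | 3120.00 | 120.00 | 142.00 | 374400.00 | 443040.00
top flange | 2640.00 | 120.00 | 283.00 | 316800.00 | 747120.00
Σ | 8640.00 |  |  | 1036800.00 | 1207440.00
x_c = 1036800.00 / 8640.00 = 120.00 mm
y_c = 1207440.00 / 8640.00 = 139.75 mm

x_c = 120.00 mm, y_c = 139.75 mm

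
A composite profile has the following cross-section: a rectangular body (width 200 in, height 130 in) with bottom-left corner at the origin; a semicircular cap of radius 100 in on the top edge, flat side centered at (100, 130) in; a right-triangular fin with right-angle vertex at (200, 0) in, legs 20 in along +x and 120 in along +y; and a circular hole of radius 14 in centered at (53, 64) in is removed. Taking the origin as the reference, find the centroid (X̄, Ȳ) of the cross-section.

X̄ = 103.71 in, Ȳ = 104.21 in

rectangular body: A = 200 × 130 = 26000.00, centroid at (100.00, 65.00).
semicircular top: A = ½π·100² = 15707.96, centroid at (100.00, 172.44).
triangular fin: A = ½·20·120 = 1200.00, centroid at (206.67, 40.00).
hole: A = −π·14² = -615.75, centroid at (53.00, 64.00).
ΣA = 42292.21 in², ΣAX̄ = 4386161.46 in³, ΣAȲ = 4407293.75 in³.
X̄ = 4386161.46/42292.21 = 103.71 in; Ȳ = 4407293.75/42292.21 = 104.21 in.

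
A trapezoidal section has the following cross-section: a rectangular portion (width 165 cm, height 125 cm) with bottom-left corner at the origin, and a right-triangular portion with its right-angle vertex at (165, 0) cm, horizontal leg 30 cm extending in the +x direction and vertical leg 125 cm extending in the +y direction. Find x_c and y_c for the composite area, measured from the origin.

rectangular portion: A = 165 × 125 = 20625.00, centroid at (82.50, 62.50).
triangular portion: A = ½·30·125 = 1875.00, centroid at (175.00, 41.67).
ΣA = 22500.00 cm², ΣAx_c = 2029687.50 cm³, ΣAy_c = 1367187.50 cm³.
x_c = 2029687.50/22500.00 = 90.21 cm; y_c = 1367187.50/22500.00 = 60.76 cm.

x_c = 90.21 cm, y_c = 60.76 cm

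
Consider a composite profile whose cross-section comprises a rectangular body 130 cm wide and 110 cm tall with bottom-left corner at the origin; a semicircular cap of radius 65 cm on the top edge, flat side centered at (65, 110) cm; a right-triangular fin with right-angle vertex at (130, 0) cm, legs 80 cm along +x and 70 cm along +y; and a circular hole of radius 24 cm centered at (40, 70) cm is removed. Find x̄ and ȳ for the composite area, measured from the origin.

rectangular body: A = 130 × 110 = 14300.00, centroid at (65.00, 55.00).
semicircular top: A = ½π·65² = 6636.61, centroid at (65.00, 137.59).
triangular fin: A = ½·80·70 = 2800.00, centroid at (156.67, 23.33).
hole: A = −π·24² = -1809.56, centroid at (40.00, 70.00).
ΣA = 21927.06 cm²
ΣAx̄ = (14300.00)(65.00) + (6636.61)(65.00) + (2800.00)(156.67) + (-1809.56)(40.00) = 1727164.31 cm³
ΣAȳ = (14300.00)(55.00) + (6636.61)(137.59) + (2800.00)(23.33) + (-1809.56)(70.00) = 1638275.24 cm³
x̄ = 1727164.31 / 21927.06 = 78.77 cm
ȳ = 1638275.24 / 21927.06 = 74.71 cm

x̄ = 78.77 cm, ȳ = 74.71 cm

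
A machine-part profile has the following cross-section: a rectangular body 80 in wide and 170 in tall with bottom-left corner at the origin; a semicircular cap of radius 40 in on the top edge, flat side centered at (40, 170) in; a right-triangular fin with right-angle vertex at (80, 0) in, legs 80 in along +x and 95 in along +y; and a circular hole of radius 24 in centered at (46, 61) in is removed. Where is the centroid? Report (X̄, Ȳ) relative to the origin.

rectangular body: A = 80 × 170 = 13600.00, centroid at (40.00, 85.00).
semicircular top: A = ½π·40² = 2513.27, centroid at (40.00, 186.98).
triangular fin: A = ½·80·95 = 3800.00, centroid at (106.67, 31.67).
hole: A = −π·24² = -1809.56, centroid at (46.00, 61.00).
ΣA = 18103.72 in²
ΣAX̄ = (13600.00)(40.00) + (2513.27)(40.00) + (3800.00)(106.67) + (-1809.56)(46.00) = 966624.66 in³
ΣAȲ = (13600.00)(85.00) + (2513.27)(186.98) + (3800.00)(31.67) + (-1809.56)(61.00) = 1635873.60 in³
X̄ = 966624.66 / 18103.72 = 53.39 in
Ȳ = 1635873.60 / 18103.72 = 90.36 in

X̄ = 53.39 in, Ȳ = 90.36 in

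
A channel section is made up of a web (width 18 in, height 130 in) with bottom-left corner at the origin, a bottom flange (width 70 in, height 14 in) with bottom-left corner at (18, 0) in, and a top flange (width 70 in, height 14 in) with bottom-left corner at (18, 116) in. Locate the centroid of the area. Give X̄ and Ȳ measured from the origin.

X̄ = 29.06 in, Ȳ = 65.00 in

web: A = 18 × 130 = 2340.00, centroid at (9.00, 65.00).
bottom flange: A = 70 × 14 = 980.00, centroid at (53.00, 7.00).
top flange: A = 70 × 14 = 980.00, centroid at (53.00, 123.00).
ΣA = 4300.00 in²
ΣAX̄ = (2340.00)(9.00) + (980.00)(53.00) + (980.00)(53.00) = 124940.00 in³
ΣAȲ = (2340.00)(65.00) + (980.00)(7.00) + (980.00)(123.00) = 279500.00 in³
X̄ = 124940.00 / 4300.00 = 29.06 in
Ȳ = 279500.00 / 4300.00 = 65.00 in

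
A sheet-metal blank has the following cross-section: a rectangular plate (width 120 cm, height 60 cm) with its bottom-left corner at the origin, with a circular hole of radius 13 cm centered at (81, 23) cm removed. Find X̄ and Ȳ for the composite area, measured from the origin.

X̄ = 58.33 cm, Ȳ = 30.56 cm

plate: A = 120 × 60 = 7200.00, centroid at (60.00, 30.00).
hole: A = −π·13² = -530.93, centroid at (81.00, 23.00).
ΣA = 6669.07 cm², ΣAX̄ = 388994.74 cm³, ΣAȲ = 203788.63 cm³.
X̄ = 388994.74/6669.07 = 58.33 cm; Ȳ = 203788.63/6669.07 = 30.56 cm.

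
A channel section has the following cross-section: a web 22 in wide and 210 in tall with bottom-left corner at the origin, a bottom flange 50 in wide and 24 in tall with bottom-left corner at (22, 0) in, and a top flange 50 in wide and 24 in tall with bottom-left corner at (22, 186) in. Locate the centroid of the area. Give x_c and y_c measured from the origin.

web: A = 22 × 210 = 4620.00, centroid at (11.00, 105.00).
bottom flange: A = 50 × 24 = 1200.00, centroid at (47.00, 12.00).
top flange: A = 50 × 24 = 1200.00, centroid at (47.00, 198.00).
ΣA = 7020.00 in²
ΣAx_c = (4620.00)(11.00) + (1200.00)(47.00) + (1200.00)(47.00) = 163620.00 in³
ΣAy_c = (4620.00)(105.00) + (1200.00)(12.00) + (1200.00)(198.00) = 737100.00 in³
x_c = 163620.00 / 7020.00 = 23.31 in
y_c = 737100.00 / 7020.00 = 105.00 in

x_c = 23.31 in, y_c = 105.00 in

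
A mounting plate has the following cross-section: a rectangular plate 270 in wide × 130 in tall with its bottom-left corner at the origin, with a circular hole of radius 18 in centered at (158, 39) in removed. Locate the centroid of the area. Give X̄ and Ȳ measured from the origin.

X̄ = 134.31 in, Ȳ = 65.78 in

Part | A | x̄ᵢ | ȳᵢ | A·x̄ᵢ | A·ȳᵢ
plate | 35100.00 | 135.00 | 65.00 | 4738500.00 | 2281500.00
hole | -1017.88 | 158.00 | 39.00 | -160824.41 | -39697.16
Σ | 34082.12 |  |  | 4577675.59 | 2241802.84
X̄ = 4577675.59 / 34082.12 = 134.31 in
Ȳ = 2241802.84 / 34082.12 = 65.78 in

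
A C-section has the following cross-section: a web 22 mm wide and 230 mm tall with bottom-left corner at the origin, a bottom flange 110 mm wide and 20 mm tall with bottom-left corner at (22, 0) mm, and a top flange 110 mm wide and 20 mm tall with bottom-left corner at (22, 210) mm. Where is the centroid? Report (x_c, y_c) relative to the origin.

x_c = 41.70 mm, y_c = 115.00 mm

web: A = 22 × 230 = 5060.00, centroid at (11.00, 115.00).
bottom flange: A = 110 × 20 = 2200.00, centroid at (77.00, 10.00).
top flange: A = 110 × 20 = 2200.00, centroid at (77.00, 220.00).
ΣA = 9460.00 mm², ΣAx_c = 394460.00 mm³, ΣAy_c = 1087900.00 mm³.
x_c = 394460.00/9460.00 = 41.70 mm; y_c = 1087900.00/9460.00 = 115.00 mm.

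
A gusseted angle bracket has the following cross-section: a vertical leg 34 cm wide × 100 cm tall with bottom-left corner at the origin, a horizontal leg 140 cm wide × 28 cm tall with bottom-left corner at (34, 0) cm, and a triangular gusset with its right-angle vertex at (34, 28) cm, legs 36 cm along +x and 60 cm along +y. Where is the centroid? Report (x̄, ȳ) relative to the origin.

x̄ = 61.33 cm, ȳ = 32.94 cm

Part | A | x̄ᵢ | ȳᵢ | A·x̄ᵢ | A·ȳᵢ
vertical leg | 3400.00 | 17.00 | 50.00 | 57800.00 | 170000.00
horizontal leg | 3920.00 | 104.00 | 14.00 | 407680.00 | 54880.00
gusset | 1080.00 | 46.00 | 48.00 | 49680.00 | 51840.00
Σ | 8400.00 |  |  | 515160.00 | 276720.00
x̄ = 515160.00 / 8400.00 = 61.33 cm
ȳ = 276720.00 / 8400.00 = 32.94 cm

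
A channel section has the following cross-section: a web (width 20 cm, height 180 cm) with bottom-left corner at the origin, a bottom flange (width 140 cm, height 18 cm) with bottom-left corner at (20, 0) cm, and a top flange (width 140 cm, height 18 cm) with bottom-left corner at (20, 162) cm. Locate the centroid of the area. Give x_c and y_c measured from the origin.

web: A = 20 × 180 = 3600.00, centroid at (10.00, 90.00).
bottom flange: A = 140 × 18 = 2520.00, centroid at (90.00, 9.00).
top flange: A = 140 × 18 = 2520.00, centroid at (90.00, 171.00).
ΣA = 8640.00 cm², ΣAx_c = 489600.00 cm³, ΣAy_c = 777600.00 cm³.
x_c = 489600.00/8640.00 = 56.67 cm; y_c = 777600.00/8640.00 = 90.00 cm.

x_c = 56.67 cm, y_c = 90.00 cm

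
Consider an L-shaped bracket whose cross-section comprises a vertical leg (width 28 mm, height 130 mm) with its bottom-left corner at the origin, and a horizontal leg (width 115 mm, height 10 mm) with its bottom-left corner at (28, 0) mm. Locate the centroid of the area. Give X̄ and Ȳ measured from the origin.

vertical leg: A = 28 × 130 = 3640.00, centroid at (14.00, 65.00).
horizontal leg: A = 115 × 10 = 1150.00, centroid at (85.50, 5.00).
ΣA = 4790.00 mm², ΣAX̄ = 149285.00 mm³, ΣAȲ = 242350.00 mm³.
X̄ = 149285.00/4790.00 = 31.17 mm; Ȳ = 242350.00/4790.00 = 50.59 mm.

X̄ = 31.17 mm, Ȳ = 50.59 mm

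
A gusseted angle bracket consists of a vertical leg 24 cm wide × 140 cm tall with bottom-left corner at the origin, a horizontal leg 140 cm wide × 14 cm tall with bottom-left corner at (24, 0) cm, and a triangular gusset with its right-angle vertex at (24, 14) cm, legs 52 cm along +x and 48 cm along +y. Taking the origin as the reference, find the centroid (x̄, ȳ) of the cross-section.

x̄ = 42.04 cm, ȳ = 43.60 cm

vertical leg: A = 24 × 140 = 3360.00, centroid at (12.00, 70.00).
horizontal leg: A = 140 × 14 = 1960.00, centroid at (94.00, 7.00).
gusset: A = ½·52·48 = 1248.00, centroid at (41.33, 30.00).
ΣA = 6568.00 cm²
ΣAx̄ = (3360.00)(12.00) + (1960.00)(94.00) + (1248.00)(41.33) = 276144.00 cm³
ΣAȳ = (3360.00)(70.00) + (1960.00)(7.00) + (1248.00)(30.00) = 286360.00 cm³
x̄ = 276144.00 / 6568.00 = 42.04 cm
ȳ = 286360.00 / 6568.00 = 43.60 cm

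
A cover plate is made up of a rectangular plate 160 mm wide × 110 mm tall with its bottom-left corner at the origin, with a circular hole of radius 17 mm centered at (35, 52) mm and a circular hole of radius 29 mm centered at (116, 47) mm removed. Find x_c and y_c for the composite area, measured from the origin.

x_c = 76.14 mm, y_c = 56.70 mm

plate: A = 160 × 110 = 17600.00, centroid at (80.00, 55.00).
hole 1: A = −π·17² = -907.92, centroid at (35.00, 52.00).
hole 2: A = −π·29² = -2642.08, centroid at (116.00, 47.00).
ΣA = 14050.00 mm²
ΣAx_c = (17600.00)(80.00) + (-907.92)(35.00) + (-2642.08)(116.00) = 1069741.58 mm³
ΣAy_c = (17600.00)(55.00) + (-907.92)(52.00) + (-2642.08)(47.00) = 796610.41 mm³
x_c = 1069741.58 / 14050.00 = 76.14 mm
y_c = 796610.41 / 14050.00 = 56.70 mm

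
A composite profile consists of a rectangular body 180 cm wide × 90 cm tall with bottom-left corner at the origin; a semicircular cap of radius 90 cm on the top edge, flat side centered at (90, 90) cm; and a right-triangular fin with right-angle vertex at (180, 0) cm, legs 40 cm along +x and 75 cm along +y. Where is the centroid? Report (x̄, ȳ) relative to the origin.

x̄ = 95.09 cm, ȳ = 78.81 cm

rectangular body: A = 180 × 90 = 16200.00, centroid at (90.00, 45.00).
semicircular top: A = ½π·90² = 12723.45, centroid at (90.00, 128.20).
triangular fin: A = ½·40·75 = 1500.00, centroid at (193.33, 25.00).
ΣA = 30423.45 cm²
ΣAx̄ = (16200.00)(90.00) + (12723.45)(90.00) + (1500.00)(193.33) = 2893110.52 cm³
ΣAȳ = (16200.00)(45.00) + (12723.45)(128.20) + (1500.00)(25.00) = 2397610.52 cm³
x̄ = 2893110.52 / 30423.45 = 95.09 cm
ȳ = 2397610.52 / 30423.45 = 78.81 cm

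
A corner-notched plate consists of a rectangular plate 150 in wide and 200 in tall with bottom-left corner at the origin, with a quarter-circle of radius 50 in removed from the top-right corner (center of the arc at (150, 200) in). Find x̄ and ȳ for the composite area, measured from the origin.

x̄ = 71.23 in, ȳ = 94.48 in

plate: A = 150 × 200 = 30000.00, centroid at (75.00, 100.00).
removed quarter-circle: A = −¼π·50² = -1963.50, centroid at (128.78, 178.78).
ΣA = 28036.50 in²
ΣAx̄ = (30000.00)(75.00) + (-1963.50)(128.78) = 1997142.36 in³
ΣAȳ = (30000.00)(100.00) + (-1963.50)(178.78) = 2648967.58 in³
x̄ = 1997142.36 / 28036.50 = 71.23 in
ȳ = 2648967.58 / 28036.50 = 94.48 in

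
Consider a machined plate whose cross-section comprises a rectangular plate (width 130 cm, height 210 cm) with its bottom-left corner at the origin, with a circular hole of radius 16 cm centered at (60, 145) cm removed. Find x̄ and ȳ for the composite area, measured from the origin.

x̄ = 65.15 cm, ȳ = 103.79 cm

plate: A = 130 × 210 = 27300.00, centroid at (65.00, 105.00).
hole: A = −π·16² = -804.25, centroid at (60.00, 145.00).
ΣA = 26495.75 cm²
ΣAx̄ = (27300.00)(65.00) + (-804.25)(60.00) = 1726245.14 cm³
ΣAȳ = (27300.00)(105.00) + (-804.25)(145.00) = 2749884.08 cm³
x̄ = 1726245.14 / 26495.75 = 65.15 cm
ȳ = 2749884.08 / 26495.75 = 103.79 cm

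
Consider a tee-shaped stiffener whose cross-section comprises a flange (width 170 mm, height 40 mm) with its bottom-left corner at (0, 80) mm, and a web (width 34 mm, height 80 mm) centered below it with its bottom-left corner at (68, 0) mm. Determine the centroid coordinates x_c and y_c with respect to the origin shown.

web: A = 34 × 80 = 2720.00, centroid at (85.00, 40.00).
flange: A = 170 × 40 = 6800.00, centroid at (85.00, 100.00).
ΣA = 9520.00 mm², ΣAx_c = 809200.00 mm³, ΣAy_c = 788800.00 mm³.
x_c = 809200.00/9520.00 = 85.00 mm; y_c = 788800.00/9520.00 = 82.86 mm.

x_c = 85.00 mm, y_c = 82.86 mm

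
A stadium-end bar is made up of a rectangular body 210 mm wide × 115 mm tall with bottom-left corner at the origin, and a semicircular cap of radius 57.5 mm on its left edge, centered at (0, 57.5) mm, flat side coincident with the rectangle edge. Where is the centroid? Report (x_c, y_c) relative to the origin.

x_c = 82.10 mm, y_c = 57.50 mm

rectangular body: A = 210 × 115 = 24150.00, centroid at (105.00, 57.50).
semicircular end: A = ½π·57.5² = 5193.45, centroid at (-24.40, 57.50).
ΣA = 29343.45 mm²
ΣAx_c = (24150.00)(105.00) + (5193.45)(-24.40) = 2409010.42 mm³
ΣAy_c = (24150.00)(57.50) + (5193.45)(57.50) = 1687248.11 mm³
x_c = 2409010.42 / 29343.45 = 82.10 mm
y_c = 1687248.11 / 29343.45 = 57.50 mm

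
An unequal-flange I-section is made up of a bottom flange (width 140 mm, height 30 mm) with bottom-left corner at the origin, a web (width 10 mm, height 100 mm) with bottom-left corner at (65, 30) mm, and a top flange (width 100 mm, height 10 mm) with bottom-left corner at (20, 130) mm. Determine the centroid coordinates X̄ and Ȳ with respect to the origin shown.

Part | A | x̄ᵢ | ȳᵢ | A·x̄ᵢ | A·ȳᵢ
bottom flange | 4200.00 | 70.00 | 15.00 | 294000.00 | 63000.00
web | 1000.00 | 70.00 | 80.00 | 70000.00 | 80000.00
top flange | 1000.00 | 70.00 | 135.00 | 70000.00 | 135000.00
Σ | 6200.00 |  |  | 434000.00 | 278000.00
X̄ = 434000.00 / 6200.00 = 70.00 mm
Ȳ = 278000.00 / 6200.00 = 44.84 mm

X̄ = 70.00 mm, Ȳ = 44.84 mm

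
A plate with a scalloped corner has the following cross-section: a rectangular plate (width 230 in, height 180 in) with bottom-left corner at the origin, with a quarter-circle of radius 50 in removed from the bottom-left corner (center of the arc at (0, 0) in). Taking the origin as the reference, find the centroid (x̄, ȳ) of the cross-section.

x̄ = 119.67 in, ȳ = 93.42 in

plate: A = 230 × 180 = 41400.00, centroid at (115.00, 90.00).
removed quarter-circle: A = −¼π·50² = -1963.50, centroid at (21.22, 21.22).
ΣA = 39436.50 in²
ΣAx̄ = (41400.00)(115.00) + (-1963.50)(21.22) = 4719333.33 in³
ΣAȳ = (41400.00)(90.00) + (-1963.50)(21.22) = 3684333.33 in³
x̄ = 4719333.33 / 39436.50 = 119.67 in
ȳ = 3684333.33 / 39436.50 = 93.42 in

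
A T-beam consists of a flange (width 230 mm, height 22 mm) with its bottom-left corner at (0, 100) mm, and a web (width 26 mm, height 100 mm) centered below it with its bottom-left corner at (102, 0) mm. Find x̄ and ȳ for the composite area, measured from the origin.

x̄ = 115.00 mm, ȳ = 90.30 mm

web: A = 26 × 100 = 2600.00, centroid at (115.00, 50.00).
flange: A = 230 × 22 = 5060.00, centroid at (115.00, 111.00).
ΣA = 7660.00 mm²
ΣAx̄ = (2600.00)(115.00) + (5060.00)(115.00) = 880900.00 mm³
ΣAȳ = (2600.00)(50.00) + (5060.00)(111.00) = 691660.00 mm³
x̄ = 880900.00 / 7660.00 = 115.00 mm
ȳ = 691660.00 / 7660.00 = 90.30 mm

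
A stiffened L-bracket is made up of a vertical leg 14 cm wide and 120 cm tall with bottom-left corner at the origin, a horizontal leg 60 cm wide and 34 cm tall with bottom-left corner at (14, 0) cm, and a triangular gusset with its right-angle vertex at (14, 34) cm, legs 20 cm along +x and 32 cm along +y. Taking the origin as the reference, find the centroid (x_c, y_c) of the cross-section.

x_c = 26.77 cm, y_c = 37.07 cm

vertical leg: A = 14 × 120 = 1680.00, centroid at (7.00, 60.00).
horizontal leg: A = 60 × 34 = 2040.00, centroid at (44.00, 17.00).
gusset: A = ½·20·32 = 320.00, centroid at (20.67, 44.67).
ΣA = 4040.00 cm²
ΣAx_c = (1680.00)(7.00) + (2040.00)(44.00) + (320.00)(20.67) = 108133.33 cm³
ΣAy_c = (1680.00)(60.00) + (2040.00)(17.00) + (320.00)(44.67) = 149773.33 cm³
x_c = 108133.33 / 4040.00 = 26.77 cm
y_c = 149773.33 / 4040.00 = 37.07 cm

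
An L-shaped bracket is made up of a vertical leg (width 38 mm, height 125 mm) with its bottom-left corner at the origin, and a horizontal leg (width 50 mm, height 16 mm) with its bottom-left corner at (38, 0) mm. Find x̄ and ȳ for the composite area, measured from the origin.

x̄ = 25.34 mm, ȳ = 54.64 mm

Part | A | x̄ᵢ | ȳᵢ | A·x̄ᵢ | A·ȳᵢ
vertical leg | 4750.00 | 19.00 | 62.50 | 90250.00 | 296875.00
horizontal leg | 800.00 | 63.00 | 8.00 | 50400.00 | 6400.00
Σ | 5550.00 |  |  | 140650.00 | 303275.00
x̄ = 140650.00 / 5550.00 = 25.34 mm
ȳ = 303275.00 / 5550.00 = 54.64 mm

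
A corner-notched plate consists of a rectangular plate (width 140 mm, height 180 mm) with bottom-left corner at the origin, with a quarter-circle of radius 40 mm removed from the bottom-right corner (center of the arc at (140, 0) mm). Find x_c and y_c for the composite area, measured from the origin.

x_c = 67.22 mm, y_c = 93.83 mm

Part | A | x̄ᵢ | ȳᵢ | A·x̄ᵢ | A·ȳᵢ
plate | 25200.00 | 70.00 | 90.00 | 1764000.00 | 2268000.00
removed quarter-circle | -1256.64 | 123.02 | 16.98 | -154595.86 | -21333.33
Σ | 23943.36 |  |  | 1609404.14 | 2246666.67
x_c = 1609404.14 / 23943.36 = 67.22 mm
y_c = 2246666.67 / 23943.36 = 93.83 mm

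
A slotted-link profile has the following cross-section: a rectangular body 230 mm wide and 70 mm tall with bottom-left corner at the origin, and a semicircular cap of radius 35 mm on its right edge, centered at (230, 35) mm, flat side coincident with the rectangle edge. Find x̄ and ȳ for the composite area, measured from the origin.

x̄ = 128.86 mm, ȳ = 35.00 mm

Part | A | x̄ᵢ | ȳᵢ | A·x̄ᵢ | A·ȳᵢ
rectangular body | 16100.00 | 115.00 | 35.00 | 1851500.00 | 563500.00
semicircular end | 1924.23 | 244.85 | 35.00 | 471155.20 | 67347.89
Σ | 18024.23 |  |  | 2322655.20 | 630847.89
x̄ = 2322655.20 / 18024.23 = 128.86 mm
ȳ = 630847.89 / 18024.23 = 35.00 mm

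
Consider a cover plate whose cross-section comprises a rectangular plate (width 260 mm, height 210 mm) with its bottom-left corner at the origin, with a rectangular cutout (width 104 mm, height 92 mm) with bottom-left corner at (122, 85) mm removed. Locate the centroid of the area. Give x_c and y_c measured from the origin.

x_c = 120.65 mm, y_c = 99.48 mm

plate: A = 260 × 210 = 54600.00, centroid at (130.00, 105.00).
hole: A = −(104 × 92) = -9568.00, centroid at (174.00, 131.00).
ΣA = 45032.00 mm², ΣAx_c = 5433168.00 mm³, ΣAy_c = 4479592.00 mm³.
x_c = 5433168.00/45032.00 = 120.65 mm; y_c = 4479592.00/45032.00 = 99.48 mm.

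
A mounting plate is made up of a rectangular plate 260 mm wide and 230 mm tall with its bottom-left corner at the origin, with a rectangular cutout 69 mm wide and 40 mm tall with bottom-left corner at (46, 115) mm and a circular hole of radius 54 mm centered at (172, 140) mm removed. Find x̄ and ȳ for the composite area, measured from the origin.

x̄ = 124.82 mm, ȳ = 109.06 mm

Part | A | x̄ᵢ | ȳᵢ | A·x̄ᵢ | A·ȳᵢ
plate | 59800.00 | 130.00 | 115.00 | 7774000.00 | 6877000.00
hole 1 | -2760.00 | 80.50 | 135.00 | -222180.00 | -372600.00
hole 2 | -9160.88 | 172.00 | 140.00 | -1575672.08 | -1282523.78
Σ | 47879.12 |  |  | 5976147.92 | 5221876.22
x̄ = 5976147.92 / 47879.12 = 124.82 mm
ȳ = 5221876.22 / 47879.12 = 109.06 mm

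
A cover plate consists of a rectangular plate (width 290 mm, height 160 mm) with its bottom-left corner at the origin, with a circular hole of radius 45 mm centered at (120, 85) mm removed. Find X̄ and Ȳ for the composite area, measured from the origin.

plate: A = 290 × 160 = 46400.00, centroid at (145.00, 80.00).
hole: A = −π·45² = -6361.73, centroid at (120.00, 85.00).
ΣA = 40038.27 mm²
ΣAX̄ = (46400.00)(145.00) + (-6361.73)(120.00) = 5964592.99 mm³
ΣAȲ = (46400.00)(80.00) + (-6361.73)(85.00) = 3171253.36 mm³
X̄ = 5964592.99 / 40038.27 = 148.97 mm
Ȳ = 3171253.36 / 40038.27 = 79.21 mm

X̄ = 148.97 mm, Ȳ = 79.21 mm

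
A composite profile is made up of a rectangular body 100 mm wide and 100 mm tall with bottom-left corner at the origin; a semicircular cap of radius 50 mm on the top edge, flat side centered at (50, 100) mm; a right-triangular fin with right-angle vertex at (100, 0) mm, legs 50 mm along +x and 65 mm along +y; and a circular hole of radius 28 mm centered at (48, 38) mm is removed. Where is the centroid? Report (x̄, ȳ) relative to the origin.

x̄ = 58.65 mm, ȳ = 70.11 mm

rectangular body: A = 100 × 100 = 10000.00, centroid at (50.00, 50.00).
semicircular top: A = ½π·50² = 3926.99, centroid at (50.00, 121.22).
triangular fin: A = ½·50·65 = 1625.00, centroid at (116.67, 21.67).
hole: A = −π·28² = -2463.01, centroid at (48.00, 38.00).
ΣA = 13088.98 mm², ΣAx̄ = 767708.46 mm³, ΣAȳ = 917646.42 mm³.
x̄ = 767708.46/13088.98 = 58.65 mm; ȳ = 917646.42/13088.98 = 70.11 mm.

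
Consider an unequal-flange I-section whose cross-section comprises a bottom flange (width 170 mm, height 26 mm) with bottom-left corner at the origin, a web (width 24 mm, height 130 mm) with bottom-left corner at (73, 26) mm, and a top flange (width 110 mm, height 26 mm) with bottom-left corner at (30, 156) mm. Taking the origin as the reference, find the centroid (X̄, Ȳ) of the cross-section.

X̄ = 85.00 mm, Ȳ = 79.30 mm

bottom flange: A = 170 × 26 = 4420.00, centroid at (85.00, 13.00).
web: A = 24 × 130 = 3120.00, centroid at (85.00, 91.00).
top flange: A = 110 × 26 = 2860.00, centroid at (85.00, 169.00).
ΣA = 10400.00 mm², ΣAX̄ = 884000.00 mm³, ΣAȲ = 824720.00 mm³.
X̄ = 884000.00/10400.00 = 85.00 mm; Ȳ = 824720.00/10400.00 = 79.30 mm.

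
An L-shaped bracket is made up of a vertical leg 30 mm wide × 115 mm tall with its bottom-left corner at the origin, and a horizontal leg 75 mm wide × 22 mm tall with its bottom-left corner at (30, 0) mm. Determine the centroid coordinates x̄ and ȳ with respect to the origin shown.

x̄ = 31.99 mm, ȳ = 42.46 mm

vertical leg: A = 30 × 115 = 3450.00, centroid at (15.00, 57.50).
horizontal leg: A = 75 × 22 = 1650.00, centroid at (67.50, 11.00).
ΣA = 5100.00 mm², ΣAx̄ = 163125.00 mm³, ΣAȳ = 216525.00 mm³.
x̄ = 163125.00/5100.00 = 31.99 mm; ȳ = 216525.00/5100.00 = 42.46 mm.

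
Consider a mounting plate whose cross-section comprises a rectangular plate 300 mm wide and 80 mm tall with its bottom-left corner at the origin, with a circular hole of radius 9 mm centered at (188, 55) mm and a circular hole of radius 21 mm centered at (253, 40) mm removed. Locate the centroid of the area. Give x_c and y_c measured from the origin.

x_c = 143.19 mm, y_c = 39.83 mm

plate: A = 300 × 80 = 24000.00, centroid at (150.00, 40.00).
hole 1: A = −π·9² = -254.47, centroid at (188.00, 55.00).
hole 2: A = −π·21² = -1385.44, centroid at (253.00, 40.00).
ΣA = 22360.09 mm², ΣAx_c = 3201642.91 mm³, ΣAy_c = 890586.51 mm³.
x_c = 3201642.91/22360.09 = 143.19 mm; y_c = 890586.51/22360.09 = 39.83 mm.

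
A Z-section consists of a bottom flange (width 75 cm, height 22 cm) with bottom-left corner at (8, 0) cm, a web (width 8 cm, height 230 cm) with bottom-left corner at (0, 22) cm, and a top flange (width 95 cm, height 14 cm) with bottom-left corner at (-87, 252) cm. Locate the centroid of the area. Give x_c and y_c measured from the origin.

Part | A | x̄ᵢ | ȳᵢ | A·x̄ᵢ | A·ȳᵢ
bottom flange | 1650.00 | 45.50 | 11.00 | 75075.00 | 18150.00
web | 1840.00 | 4.00 | 137.00 | 7360.00 | 252080.00
top flange | 1330.00 | -39.50 | 259.00 | -52535.00 | 344470.00
Σ | 4820.00 |  |  | 29900.00 | 614700.00
x_c = 29900.00 / 4820.00 = 6.20 cm
y_c = 614700.00 / 4820.00 = 127.53 cm

x_c = 6.20 cm, y_c = 127.53 cm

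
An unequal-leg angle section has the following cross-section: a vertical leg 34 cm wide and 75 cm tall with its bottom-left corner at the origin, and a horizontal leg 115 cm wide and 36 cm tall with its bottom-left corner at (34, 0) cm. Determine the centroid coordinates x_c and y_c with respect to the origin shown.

x_c = 63.10 cm, y_c = 25.43 cm

vertical leg: A = 34 × 75 = 2550.00, centroid at (17.00, 37.50).
horizontal leg: A = 115 × 36 = 4140.00, centroid at (91.50, 18.00).
ΣA = 6690.00 cm², ΣAx_c = 422160.00 cm³, ΣAy_c = 170145.00 cm³.
x_c = 422160.00/6690.00 = 63.10 cm; y_c = 170145.00/6690.00 = 25.43 cm.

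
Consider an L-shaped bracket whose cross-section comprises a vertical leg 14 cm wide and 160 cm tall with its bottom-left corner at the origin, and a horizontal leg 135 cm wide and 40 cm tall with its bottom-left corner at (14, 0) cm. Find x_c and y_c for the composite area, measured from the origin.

vertical leg: A = 14 × 160 = 2240.00, centroid at (7.00, 80.00).
horizontal leg: A = 135 × 40 = 5400.00, centroid at (81.50, 20.00).
ΣA = 7640.00 cm², ΣAx_c = 455780.00 cm³, ΣAy_c = 287200.00 cm³.
x_c = 455780.00/7640.00 = 59.66 cm; y_c = 287200.00/7640.00 = 37.59 cm.

x_c = 59.66 cm, y_c = 37.59 cm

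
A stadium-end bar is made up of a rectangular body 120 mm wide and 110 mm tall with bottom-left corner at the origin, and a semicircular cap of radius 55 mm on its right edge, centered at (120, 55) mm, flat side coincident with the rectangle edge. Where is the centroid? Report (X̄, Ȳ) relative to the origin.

rectangular body: A = 120 × 110 = 13200.00, centroid at (60.00, 55.00).
semicircular end: A = ½π·55² = 4751.66, centroid at (143.34, 55.00).
ΣA = 17951.66 mm², ΣAX̄ = 1473115.73 mm³, ΣAȲ = 987341.24 mm³.
X̄ = 1473115.73/17951.66 = 82.06 mm; Ȳ = 987341.24/17951.66 = 55.00 mm.

X̄ = 82.06 mm, Ȳ = 55.00 mm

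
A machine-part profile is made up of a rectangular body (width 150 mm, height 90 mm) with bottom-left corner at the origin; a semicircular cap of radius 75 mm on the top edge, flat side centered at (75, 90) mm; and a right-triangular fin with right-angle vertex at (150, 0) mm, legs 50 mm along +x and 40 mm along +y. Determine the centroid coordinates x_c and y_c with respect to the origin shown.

x_c = 78.93 mm, y_c = 72.73 mm

rectangular body: A = 150 × 90 = 13500.00, centroid at (75.00, 45.00).
semicircular top: A = ½π·75² = 8835.73, centroid at (75.00, 121.83).
triangular fin: A = ½·50·40 = 1000.00, centroid at (166.67, 13.33).
ΣA = 23335.73 mm², ΣAx_c = 1841846.37 mm³, ΣAy_c = 1697298.97 mm³.
x_c = 1841846.37/23335.73 = 78.93 mm; y_c = 1697298.97/23335.73 = 72.73 mm.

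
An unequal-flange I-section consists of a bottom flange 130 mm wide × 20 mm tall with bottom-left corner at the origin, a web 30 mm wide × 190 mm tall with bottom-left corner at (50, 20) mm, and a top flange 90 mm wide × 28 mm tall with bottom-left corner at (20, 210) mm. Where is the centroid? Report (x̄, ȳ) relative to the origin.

bottom flange: A = 130 × 20 = 2600.00, centroid at (65.00, 10.00).
web: A = 30 × 190 = 5700.00, centroid at (65.00, 115.00).
top flange: A = 90 × 28 = 2520.00, centroid at (65.00, 224.00).
ΣA = 10820.00 mm²
ΣAx̄ = (2600.00)(65.00) + (5700.00)(65.00) + (2520.00)(65.00) = 703300.00 mm³
ΣAȳ = (2600.00)(10.00) + (5700.00)(115.00) + (2520.00)(224.00) = 1245980.00 mm³
x̄ = 703300.00 / 10820.00 = 65.00 mm
ȳ = 1245980.00 / 10820.00 = 115.16 mm

x̄ = 65.00 mm, ȳ = 115.16 mm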